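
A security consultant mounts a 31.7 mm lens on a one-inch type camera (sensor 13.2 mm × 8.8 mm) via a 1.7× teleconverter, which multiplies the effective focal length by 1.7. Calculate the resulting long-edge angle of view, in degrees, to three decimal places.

13.965°

Effective focal length f = 31.7 × 1.7 = 53.89 mm.
α = 2·arctan(13.2 / (2 × 53.89)) = 2·arctan(0.12247) ≈ 13.9647°.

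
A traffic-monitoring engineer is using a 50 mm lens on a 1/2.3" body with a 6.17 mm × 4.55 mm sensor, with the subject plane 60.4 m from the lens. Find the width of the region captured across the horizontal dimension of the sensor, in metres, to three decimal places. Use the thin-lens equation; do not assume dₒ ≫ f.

7.447 m

dₒ: 60.4 m = 60400 mm.
Similar triangles through the lens centre give W/dₒ = w/dᵢ; with 1/f = 1/dₒ + 1/dᵢ this gives W = w·(dₒ − f)/f.
W = 6.17 mm × (60400 − 50) / 50 = 6.17 × 1207.0000 ≈ 7447.190 mm = 7.44719 m.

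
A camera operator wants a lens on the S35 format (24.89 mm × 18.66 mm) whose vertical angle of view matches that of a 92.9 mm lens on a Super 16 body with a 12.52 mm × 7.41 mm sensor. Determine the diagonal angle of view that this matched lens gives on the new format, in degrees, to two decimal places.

Equal vertical AOV ⇒ f₂ = f₁ · 18.66/7.41 = 92.9 × 2.51822 ≈ 233.9425 mm.
Sensor diagonal = √(24.89² + 18.66²) = √967.7077 ≈ 31.1080 mm.
Diagonal AOV on the new format = 2·arctan(31.1080 / (2 × 233.9425)) = 2·arctan(0.06649) ≈ 7.6076°.

7.61°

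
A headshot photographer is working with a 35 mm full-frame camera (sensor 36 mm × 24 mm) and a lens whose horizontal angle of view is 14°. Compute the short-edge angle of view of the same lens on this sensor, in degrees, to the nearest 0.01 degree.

9.36°

From the horizontal AOV: f = 36 / (2·tan(7°)) = 36 / 0.24557 ≈ 146.5982 mm.
Short-edge AOV = 2·arctan(24 / (2 × 146.5982)) = 2·arctan(0.08186) ≈ 9.3592°.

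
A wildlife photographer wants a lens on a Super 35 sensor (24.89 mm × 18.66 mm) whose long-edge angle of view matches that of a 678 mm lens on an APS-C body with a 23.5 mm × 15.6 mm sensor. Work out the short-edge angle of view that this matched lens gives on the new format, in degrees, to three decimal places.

Equal long-edge AOV ⇒ f₂ = f₁ · 24.89/23.5 = 678 × 1.05915 ≈ 718.1030 mm.
Short-edge AOV on the new format = 2·arctan(18.66 / (2 × 718.1030)) = 2·arctan(0.01299) ≈ 1.4888°.

1.489°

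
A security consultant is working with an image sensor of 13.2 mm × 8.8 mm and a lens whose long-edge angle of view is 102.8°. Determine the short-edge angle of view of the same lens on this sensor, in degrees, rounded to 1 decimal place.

79.7°

From the long-edge AOV: f = 13.2 / (2·tan(51.4°)) = 13.2 / 2.50536 ≈ 5.2687 mm.
Short-edge AOV = 2·arctan(8.8 / (2 × 5.2687)) = 2·arctan(0.83512) ≈ 79.7318°.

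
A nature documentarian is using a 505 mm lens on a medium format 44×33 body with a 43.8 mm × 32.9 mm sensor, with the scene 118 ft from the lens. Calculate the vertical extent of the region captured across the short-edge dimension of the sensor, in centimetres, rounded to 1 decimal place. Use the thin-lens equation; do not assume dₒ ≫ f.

231.0 cm

dₒ: 118 ft × 304.8 mm/ft = 35966.40 mm.
Similar triangles through the lens centre give W/dₒ = h/dᵢ; with 1/f = 1/dₒ + 1/dᵢ this gives W = h·(dₒ − f)/f.
W = 32.9 mm × (35966.4 − 505) / 505 = 32.9 × 70.2206 ≈ 2310.257 mm = 231.026 cm.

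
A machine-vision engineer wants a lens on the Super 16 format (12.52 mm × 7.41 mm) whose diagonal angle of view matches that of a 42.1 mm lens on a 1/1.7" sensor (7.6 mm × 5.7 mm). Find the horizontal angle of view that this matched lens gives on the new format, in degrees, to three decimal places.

11.092°

Sensor diagonal = √(7.6² + 5.7²) = √90.2500 ≈ 9.5000 mm.
Sensor diagonal = √(12.52² + 7.41²) = √211.6585 ≈ 14.5485 mm.
Equal diagonal AOV ⇒ f₂ = f₁ · 14.5485/9.5000 = 42.1 × 1.53142 ≈ 64.4728 mm.
Horizontal AOV on the new format = 2·arctan(12.52 / (2 × 64.4728)) = 2·arctan(0.09710) ≈ 11.0915°.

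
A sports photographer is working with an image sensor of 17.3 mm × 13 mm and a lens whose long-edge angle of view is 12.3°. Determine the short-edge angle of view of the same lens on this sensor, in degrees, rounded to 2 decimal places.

From the long-edge AOV: f = 17.3 / (2·tan(6.15°)) = 17.3 / 0.21550 ≈ 80.2770 mm.
Short-edge AOV = 2·arctan(13 / (2 × 80.2770)) = 2·arctan(0.08097) ≈ 9.2582°.

9.26°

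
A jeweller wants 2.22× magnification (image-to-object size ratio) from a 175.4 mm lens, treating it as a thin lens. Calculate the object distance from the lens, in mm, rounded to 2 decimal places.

With m = dᵢ/dₒ and 1/f = 1/dₒ + 1/dᵢ, substituting dᵢ = m·dₒ gives 1/f = (1 + 1/m)/dₒ, hence dₒ = f·(1 + 1/m).
dₒ = 175.4 × (1 + 1/2.22) = 175.4 × 1.45045 ≈ 254.409 mm.

254.41 mm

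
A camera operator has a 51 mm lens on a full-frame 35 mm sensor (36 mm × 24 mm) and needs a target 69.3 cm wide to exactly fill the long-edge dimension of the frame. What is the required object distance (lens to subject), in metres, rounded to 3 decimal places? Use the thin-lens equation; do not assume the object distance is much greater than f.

1.033 m

W: 69.3 cm = 693 mm.
Magnification m = w/W = dᵢ/dₒ; combined with 1/f = 1/dₒ + 1/dᵢ this gives dₒ = f·(1 + W/w).
dₒ = 51 mm × (1 + 693/36) = 51 × 20.2500 ≈ 1032.750 mm = 1.03275 m.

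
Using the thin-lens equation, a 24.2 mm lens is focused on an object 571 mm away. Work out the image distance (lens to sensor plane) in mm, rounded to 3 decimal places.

1/dᵢ = 1/f − 1/dₒ = 1/24.2 − 1/571 = 0.0395710 mm⁻¹.
dᵢ = 1/0.0395710 ≈ 25.2710 mm.

25.271 mm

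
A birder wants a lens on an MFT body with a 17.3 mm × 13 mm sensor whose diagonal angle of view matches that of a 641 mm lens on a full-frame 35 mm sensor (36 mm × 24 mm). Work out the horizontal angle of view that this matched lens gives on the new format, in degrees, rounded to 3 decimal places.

3.091°

Sensor diagonal = √(36² + 24²) = √1872.0000 ≈ 43.2666 mm.
Sensor diagonal = √(17.3² + 13²) = √468.2900 ≈ 21.6400 mm.
Equal diagonal AOV ⇒ f₂ = f₁ · 21.6400/43.2666 = 641 × 0.50015 ≈ 320.5993 mm.
Horizontal AOV on the new format = 2·arctan(17.3 / (2 × 320.5993)) = 2·arctan(0.02698) ≈ 3.0910°.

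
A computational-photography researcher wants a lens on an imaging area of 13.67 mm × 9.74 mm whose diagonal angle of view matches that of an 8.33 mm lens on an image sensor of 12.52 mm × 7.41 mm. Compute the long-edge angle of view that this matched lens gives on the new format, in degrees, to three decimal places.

70.841°

Sensor diagonal = √(12.52² + 7.41²) = √211.6585 ≈ 14.5485 mm.
Sensor diagonal = √(13.67² + 9.74²) = √281.7365 ≈ 16.7850 mm.
Equal diagonal AOV ⇒ f₂ = f₁ · 16.7850/14.5485 = 8.33 × 1.15373 ≈ 9.6106 mm.
Long-edge AOV on the new format = 2·arctan(13.67 / (2 × 9.6106)) = 2·arctan(0.71120) ≈ 70.8406°.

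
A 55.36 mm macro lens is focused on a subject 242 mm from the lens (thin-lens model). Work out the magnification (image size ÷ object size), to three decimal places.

0.297×

Thin lens: 1/f = 1/dₒ + 1/dᵢ → 1/dᵢ = 1/55.36 − 1/242 = 0.0139314 mm⁻¹, so dᵢ ≈ 71.7805 mm.
Magnification m = dᵢ/dₒ = 71.7805/242 ≈ 0.29661.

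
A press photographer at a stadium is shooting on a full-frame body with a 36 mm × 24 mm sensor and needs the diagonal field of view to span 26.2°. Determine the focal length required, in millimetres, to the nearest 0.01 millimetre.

Sensor diagonal = √(36² + 24²) = √1872.0000 ≈ 43.2666 mm.
From α = 2·arctan(d/2f) we get f = d / (2·tan(α/2)).
With d = 43.2666 mm and α/2 = 13.1°, tan(α/2) ≈ 0.23271, so f ≈ 43.2666 / 0.46541 ≈ 92.9636 mm.

92.96 mm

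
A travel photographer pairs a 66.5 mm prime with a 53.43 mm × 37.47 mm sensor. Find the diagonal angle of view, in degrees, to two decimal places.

Sensor diagonal = √(53.43² + 37.47²) = √4258.7658 ≈ 65.2592 mm.
Angle of view α = 2·arctan(d/2f) with d = 65.2592 mm and f = 66.5 mm.
d/2f = 0.49067; arctan(0.49067) ≈ 26.1358°, so α ≈ 52.2717°.

52.27°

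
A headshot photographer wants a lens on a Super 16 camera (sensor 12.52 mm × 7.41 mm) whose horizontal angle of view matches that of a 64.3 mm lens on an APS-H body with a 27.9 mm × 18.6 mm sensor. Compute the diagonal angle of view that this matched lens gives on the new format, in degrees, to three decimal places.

28.299°

Equal horizontal AOV ⇒ f₂ = f₁ · 12.52/27.9 = 64.3 × 0.44875 ≈ 28.8543 mm.
Sensor diagonal = √(12.52² + 7.41²) = √211.6585 ≈ 14.5485 mm.
Diagonal AOV on the new format = 2·arctan(14.5485 / (2 × 28.8543)) = 2·arctan(0.25210) ≈ 28.2991°.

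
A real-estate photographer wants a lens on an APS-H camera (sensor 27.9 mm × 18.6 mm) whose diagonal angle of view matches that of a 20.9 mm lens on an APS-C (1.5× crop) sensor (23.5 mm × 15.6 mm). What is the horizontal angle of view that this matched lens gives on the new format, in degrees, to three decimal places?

58.625°

Sensor diagonal = √(23.5² + 15.6²) = √795.6100 ≈ 28.2066 mm.
Sensor diagonal = √(27.9² + 18.6²) = √1124.3700 ≈ 33.5316 mm.
Equal diagonal AOV ⇒ f₂ = f₁ · 33.5316/28.2066 = 20.9 × 1.18879 ≈ 24.8457 mm.
Horizontal AOV on the new format = 2·arctan(27.9 / (2 × 24.8457)) = 2·arctan(0.56147) ≈ 58.6255°.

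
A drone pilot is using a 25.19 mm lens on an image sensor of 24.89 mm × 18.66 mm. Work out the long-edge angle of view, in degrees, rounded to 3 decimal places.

52.583°

Angle of view α = 2·arctan(w/2f) with w = 24.89 mm and f = 25.19 mm.
w/2f = 0.49405; arctan(0.49405) ≈ 26.2915°, so α ≈ 52.5829°.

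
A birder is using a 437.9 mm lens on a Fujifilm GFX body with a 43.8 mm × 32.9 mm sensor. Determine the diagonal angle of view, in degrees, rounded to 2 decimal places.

7.16°

Sensor diagonal = √(43.8² + 32.9²) = √3000.8500 ≈ 54.7800 mm.
Angle of view α = 2·arctan(d/2f) with d = 54.7800 mm and f = 437.9 mm.
d/2f = 0.06255; arctan(0.06255) ≈ 3.5791°, so α ≈ 7.1582°.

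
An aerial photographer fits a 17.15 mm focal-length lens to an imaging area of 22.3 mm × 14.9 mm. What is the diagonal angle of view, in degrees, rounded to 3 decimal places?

76.045°

Sensor diagonal = √(22.3² + 14.9²) = √719.3000 ≈ 26.8198 mm.
Angle of view α = 2·arctan(d/2f) with d = 26.8198 mm and f = 17.15 mm.
d/2f = 0.78192; arctan(0.78192) ≈ 38.0225°, so α ≈ 76.0449°.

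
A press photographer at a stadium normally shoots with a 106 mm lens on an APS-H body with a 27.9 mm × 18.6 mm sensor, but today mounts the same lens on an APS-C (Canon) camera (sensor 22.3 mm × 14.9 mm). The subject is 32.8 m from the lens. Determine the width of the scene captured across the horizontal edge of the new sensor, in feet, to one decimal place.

22.6 ft

The focal length stays 106 mm; the relevant sensor dimension is now w = 22.3 mm. Object distance dₒ = 32.8 m = 32800 mm.
Thin-lens field width W = w·(dₒ − f)/f = 22.3 × (32800 − 106)/106 ≈ 6878.077 mm = 6878.077/304.8 ft = 22.5659 ft.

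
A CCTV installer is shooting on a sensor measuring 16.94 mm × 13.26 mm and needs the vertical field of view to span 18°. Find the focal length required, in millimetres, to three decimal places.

From α = 2·arctan(h/2f) we get f = h / (2·tan(α/2)).
With h = 13.26 mm and α/2 = 9°, tan(α/2) ≈ 0.15838, so f ≈ 13.26 / 0.31677 ≈ 41.8602 mm.

41.860 mm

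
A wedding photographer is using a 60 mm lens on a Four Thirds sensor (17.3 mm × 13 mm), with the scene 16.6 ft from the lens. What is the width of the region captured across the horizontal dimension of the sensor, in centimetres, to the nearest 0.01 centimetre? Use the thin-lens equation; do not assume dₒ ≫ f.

dₒ: 16.6 ft × 304.8 mm/ft = 5059.68 mm.
Similar triangles through the lens centre give W/dₒ = w/dᵢ; with 1/f = 1/dₒ + 1/dᵢ this gives W = w·(dₒ − f)/f.
W = 17.3 mm × (5059.68 − 60) / 60 = 17.3 × 83.3280 ≈ 1441.574 mm = 144.157 cm.

144.16 cm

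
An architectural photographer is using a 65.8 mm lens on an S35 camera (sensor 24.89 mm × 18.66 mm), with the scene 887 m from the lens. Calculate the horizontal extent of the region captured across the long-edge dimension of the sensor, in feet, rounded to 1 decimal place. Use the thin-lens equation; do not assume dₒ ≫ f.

1100.7 ft

dₒ: 887 m = 887000 mm.
Similar triangles through the lens centre give W/dₒ = w/dᵢ; with 1/f = 1/dₒ + 1/dᵢ this gives W = w·(dₒ − f)/f.
W = 24.89 mm × (887000 − 65.8) / 65.8 = 24.89 × 13479.2432 ≈ 335498.362 mm = 335498.362/304.8 ft = 1100.72 ft.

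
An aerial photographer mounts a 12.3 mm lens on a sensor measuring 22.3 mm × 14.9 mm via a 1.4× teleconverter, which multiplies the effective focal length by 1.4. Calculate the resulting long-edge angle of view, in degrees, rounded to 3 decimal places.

65.846°

Effective focal length f = 12.3 × 1.4 = 17.22 mm.
α = 2·arctan(22.3 / (2 × 17.22)) = 2·arctan(0.64750) ≈ 65.8463°.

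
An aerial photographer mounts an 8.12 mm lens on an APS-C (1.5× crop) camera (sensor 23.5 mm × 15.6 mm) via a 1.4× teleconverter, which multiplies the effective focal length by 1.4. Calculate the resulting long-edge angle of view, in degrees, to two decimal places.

Effective focal length f = 8.12 × 1.4 = 11.368 mm.
α = 2·arctan(23.5 / (2 × 11.368)) = 2·arctan(1.03360) ≈ 91.8933°.

91.89°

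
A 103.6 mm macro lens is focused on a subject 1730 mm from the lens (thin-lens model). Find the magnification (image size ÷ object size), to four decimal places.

0.0637×

Thin lens: 1/f = 1/dₒ + 1/dᵢ → 1/dᵢ = 1/103.6 − 1/1730 = 0.0090745 mm⁻¹, so dᵢ ≈ 110.1992 mm.
Magnification m = dᵢ/dₒ = 110.1992/1730 ≈ 0.06370.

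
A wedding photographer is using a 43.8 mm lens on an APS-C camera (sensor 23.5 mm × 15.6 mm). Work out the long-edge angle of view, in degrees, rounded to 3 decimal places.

Angle of view α = 2·arctan(w/2f) with w = 23.5 mm and f = 43.8 mm.
w/2f = 0.26826; arctan(0.26826) ≈ 15.0169°, so α ≈ 30.0337°.

30.034°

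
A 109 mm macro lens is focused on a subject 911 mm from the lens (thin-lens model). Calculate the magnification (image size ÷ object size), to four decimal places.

Thin lens: 1/f = 1/dₒ + 1/dᵢ → 1/dᵢ = 1/109 − 1/911 = 0.0080766 mm⁻¹, so dᵢ ≈ 123.8142 mm.
Magnification m = dᵢ/dₒ = 123.8142/911 ≈ 0.13591.

0.1359×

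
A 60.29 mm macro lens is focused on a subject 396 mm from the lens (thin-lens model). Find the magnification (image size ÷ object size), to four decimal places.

0.1796×

Thin lens: 1/f = 1/dₒ + 1/dᵢ → 1/dᵢ = 1/60.29 − 1/396 = 0.0140612 mm⁻¹, so dᵢ ≈ 71.1175 mm.
Magnification m = dᵢ/dₒ = 71.1175/396 ≈ 0.17959.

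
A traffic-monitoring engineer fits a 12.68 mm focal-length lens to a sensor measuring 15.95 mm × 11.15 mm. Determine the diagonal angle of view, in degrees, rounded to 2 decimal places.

75.00°

Sensor diagonal = √(15.95² + 11.15²) = √378.7250 ≈ 19.4609 mm.
Angle of view α = 2·arctan(d/2f) with d = 19.4609 mm and f = 12.68 mm.
d/2f = 0.76738; arctan(0.76738) ≈ 37.5021°, so α ≈ 75.0041°.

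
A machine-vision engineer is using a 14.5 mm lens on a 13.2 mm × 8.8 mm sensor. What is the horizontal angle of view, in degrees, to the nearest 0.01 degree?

48.95°

Angle of view α = 2·arctan(w/2f) with w = 13.2 mm and f = 14.5 mm.
w/2f = 0.45517; arctan(0.45517) ≈ 24.4737°, so α ≈ 48.9474°.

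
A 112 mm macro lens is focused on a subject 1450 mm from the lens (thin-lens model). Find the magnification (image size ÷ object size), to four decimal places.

0.0837×

Thin lens: 1/f = 1/dₒ + 1/dᵢ → 1/dᵢ = 1/112 − 1/1450 = 0.0082389 mm⁻¹, so dᵢ ≈ 121.3752 mm.
Magnification m = dᵢ/dₒ = 121.3752/1450 ≈ 0.08371.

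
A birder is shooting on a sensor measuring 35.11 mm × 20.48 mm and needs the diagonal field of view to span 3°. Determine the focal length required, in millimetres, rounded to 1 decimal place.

776.1 mm

Sensor diagonal = √(35.11² + 20.48²) = √1652.1425 ≈ 40.6466 mm.
From α = 2·arctan(d/2f) we get f = d / (2·tan(α/2)).
With d = 40.6466 mm and α/2 = 1.5°, tan(α/2) ≈ 0.02619, so f ≈ 40.6466 / 0.05237 ≈ 776.1147 mm.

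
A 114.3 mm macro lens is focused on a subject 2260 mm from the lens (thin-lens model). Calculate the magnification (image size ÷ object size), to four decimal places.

0.0533×

Thin lens: 1/f = 1/dₒ + 1/dᵢ → 1/dᵢ = 1/114.3 − 1/2260 = 0.0083064 mm⁻¹, so dᵢ ≈ 120.3887 mm.
Magnification m = dᵢ/dₒ = 120.3887/2260 ≈ 0.05327.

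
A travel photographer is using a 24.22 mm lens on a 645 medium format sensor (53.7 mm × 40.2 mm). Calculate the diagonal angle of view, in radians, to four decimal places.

1.8908 rad

Sensor diagonal = √(53.7² + 40.2²) = √4499.7300 ≈ 67.0800 mm.
Angle of view α = 2·arctan(d/2f) with d = 67.0800 mm and f = 24.22 mm.
d/2f = 1.38481; arctan(1.38481) ≈ 0.9454 rad, so α ≈ 1.8908 rad.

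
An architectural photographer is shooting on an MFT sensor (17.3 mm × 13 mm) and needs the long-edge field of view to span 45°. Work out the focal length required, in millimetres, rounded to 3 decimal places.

20.883 mm

From α = 2·arctan(w/2f) we get f = w / (2·tan(α/2)).
With w = 17.3 mm and α/2 = 22.5°, tan(α/2) ≈ 0.41421, so f ≈ 17.3 / 0.82843 ≈ 20.8829 mm.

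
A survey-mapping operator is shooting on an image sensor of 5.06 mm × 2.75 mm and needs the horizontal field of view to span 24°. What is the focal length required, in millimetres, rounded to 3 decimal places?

From α = 2·arctan(w/2f) we get f = w / (2·tan(α/2)).
With w = 5.06 mm and α/2 = 12°, tan(α/2) ≈ 0.21256, so f ≈ 5.06 / 0.42511 ≈ 11.9027 mm.

11.903 mm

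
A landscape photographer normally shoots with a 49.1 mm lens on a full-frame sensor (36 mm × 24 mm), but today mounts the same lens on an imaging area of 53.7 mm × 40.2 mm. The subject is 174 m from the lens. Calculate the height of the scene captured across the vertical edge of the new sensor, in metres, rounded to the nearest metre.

142 m

The focal length stays 49.1 mm; the relevant sensor dimension is now h = 40.2 mm. Object distance dₒ = 174 m = 174000 mm.
Thin-lens field height W = h·(dₒ − f)/f = 40.2 × (174000 − 49.1)/49.1 ≈ 142420.085 mm = 142.42 m.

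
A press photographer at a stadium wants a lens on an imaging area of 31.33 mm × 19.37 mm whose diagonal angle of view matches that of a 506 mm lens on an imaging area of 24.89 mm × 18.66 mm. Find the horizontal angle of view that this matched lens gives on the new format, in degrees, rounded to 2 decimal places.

3.00°

Sensor diagonal = √(24.89² + 18.66²) = √967.7077 ≈ 31.1080 mm.
Sensor diagonal = √(31.33² + 19.37²) = √1356.7658 ≈ 36.8343 mm.
Equal diagonal AOV ⇒ f₂ = f₁ · 36.8343/31.1080 = 506 × 1.18408 ≈ 599.1435 mm.
Horizontal AOV on the new format = 2·arctan(31.33 / (2 × 599.1435)) = 2·arctan(0.02615) ≈ 2.9954°.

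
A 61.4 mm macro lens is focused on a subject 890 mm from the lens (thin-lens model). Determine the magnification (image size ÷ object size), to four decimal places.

0.0741×

Thin lens: 1/f = 1/dₒ + 1/dᵢ → 1/dᵢ = 1/61.4 − 1/890 = 0.0151630 mm⁻¹, so dᵢ ≈ 65.9498 mm.
Magnification m = dᵢ/dₒ = 65.9498/890 ≈ 0.07410.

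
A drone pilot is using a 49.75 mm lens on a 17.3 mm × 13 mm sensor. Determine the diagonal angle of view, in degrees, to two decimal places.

24.54°

Sensor diagonal = √(17.3² + 13²) = √468.2900 ≈ 21.6400 mm.
Angle of view α = 2·arctan(d/2f) with d = 21.6400 mm and f = 49.75 mm.
d/2f = 0.21749; arctan(0.21749) ≈ 12.2700°, so α ≈ 24.5401°.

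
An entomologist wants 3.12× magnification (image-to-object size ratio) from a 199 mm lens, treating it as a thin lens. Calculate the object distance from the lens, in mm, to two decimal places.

262.78 mm

With m = dᵢ/dₒ and 1/f = 1/dₒ + 1/dᵢ, substituting dᵢ = m·dₒ gives 1/f = (1 + 1/m)/dₒ, hence dₒ = f·(1 + 1/m).
dₒ = 199 × (1 + 1/3.12) = 199 × 1.32051 ≈ 262.782 mm.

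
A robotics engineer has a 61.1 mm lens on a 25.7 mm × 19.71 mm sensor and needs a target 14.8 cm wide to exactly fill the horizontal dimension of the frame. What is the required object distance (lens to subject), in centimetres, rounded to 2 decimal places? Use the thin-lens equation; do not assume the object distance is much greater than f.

W: 14.8 cm = 148 mm.
Magnification m = w/W = dᵢ/dₒ; combined with 1/f = 1/dₒ + 1/dᵢ this gives dₒ = f·(1 + W/w).
dₒ = 61.1 mm × (1 + 148/25.7) = 61.1 × 6.7588 ≈ 412.960 mm = 41.296 cm.

41.30 cm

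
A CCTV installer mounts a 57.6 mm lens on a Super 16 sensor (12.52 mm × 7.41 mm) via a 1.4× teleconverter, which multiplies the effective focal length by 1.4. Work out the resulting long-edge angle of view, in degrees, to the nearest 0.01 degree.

Effective focal length f = 57.6 × 1.4 = 80.64 mm.
α = 2·arctan(12.52 / (2 × 80.64)) = 2·arctan(0.07763) ≈ 8.8778°.

8.88°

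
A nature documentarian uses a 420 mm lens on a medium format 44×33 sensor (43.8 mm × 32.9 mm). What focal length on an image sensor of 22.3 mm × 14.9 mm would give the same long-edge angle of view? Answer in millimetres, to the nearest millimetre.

Equal angle of view means equal width/f ratio, so f₂ = f₁ · (width₂/width₁) = 420 × 22.3/43.8.
f₂ = 420 × 0.50913 ≈ 213.836 mm.

214 mm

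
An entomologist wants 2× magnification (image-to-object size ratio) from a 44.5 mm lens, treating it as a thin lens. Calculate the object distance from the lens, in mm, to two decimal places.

66.75 mm

With m = dᵢ/dₒ and 1/f = 1/dₒ + 1/dᵢ, substituting dᵢ = m·dₒ gives 1/f = (1 + 1/m)/dₒ, hence dₒ = f·(1 + 1/m).
dₒ = 44.5 × (1 + 1/2) = 44.5 × 1.50000 ≈ 66.750 mm.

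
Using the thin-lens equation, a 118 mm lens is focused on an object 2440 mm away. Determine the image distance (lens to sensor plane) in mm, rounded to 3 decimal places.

1/dᵢ = 1/f − 1/dₒ = 1/118 − 1/2440 = 0.0080647 mm⁻¹.
dᵢ = 1/0.0080647 ≈ 123.9966 mm.

123.997 mm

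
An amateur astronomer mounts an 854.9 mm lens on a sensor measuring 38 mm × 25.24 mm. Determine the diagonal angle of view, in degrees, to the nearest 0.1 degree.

Sensor diagonal = √(38² + 25.24²) = √2081.0576 ≈ 45.6186 mm.
Angle of view α = 2·arctan(d/2f) with d = 45.6186 mm and f = 854.9 mm.
d/2f = 0.02668; arctan(0.02668) ≈ 1.5283°, so α ≈ 3.0567°.

3.1°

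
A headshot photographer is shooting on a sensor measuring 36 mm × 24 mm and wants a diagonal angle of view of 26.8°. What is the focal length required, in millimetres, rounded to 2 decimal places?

Sensor diagonal = √(36² + 24²) = √1872.0000 ≈ 43.2666 mm.
From α = 2·arctan(d/2f) we get f = d / (2·tan(α/2)).
With d = 43.2666 mm and α/2 = 13.4°, tan(α/2) ≈ 0.23823, so f ≈ 43.2666 / 0.47647 ≈ 90.8071 mm.

90.81 mm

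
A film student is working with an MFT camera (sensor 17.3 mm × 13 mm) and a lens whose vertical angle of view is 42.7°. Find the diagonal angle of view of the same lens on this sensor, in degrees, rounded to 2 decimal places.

From the vertical AOV: f = 13 / (2·tan(21.35°)) = 13 / 0.78178 ≈ 16.6287 mm.
Sensor diagonal = √(17.3² + 13²) = √468.2900 ≈ 21.6400 mm.
Diagonal AOV = 2·arctan(21.6400 / (2 × 16.6287)) = 2·arctan(0.65068) ≈ 66.1026°.

66.10°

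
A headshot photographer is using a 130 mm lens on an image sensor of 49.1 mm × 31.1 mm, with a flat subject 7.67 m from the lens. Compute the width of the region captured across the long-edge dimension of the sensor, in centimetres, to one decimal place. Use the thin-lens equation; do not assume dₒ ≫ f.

284.8 cm

dₒ: 7.67 m = 7670 mm.
Similar triangles through the lens centre give W/dₒ = w/dᵢ; with 1/f = 1/dₒ + 1/dᵢ this gives W = w·(dₒ − f)/f.
W = 49.1 mm × (7670 − 130) / 130 = 49.1 × 58.0000 ≈ 2847.800 mm = 284.78 cm.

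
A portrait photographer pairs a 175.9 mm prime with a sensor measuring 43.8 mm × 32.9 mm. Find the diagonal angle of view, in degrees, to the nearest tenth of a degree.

17.7°

Sensor diagonal = √(43.8² + 32.9²) = √3000.8500 ≈ 54.7800 mm.
Angle of view α = 2·arctan(d/2f) with d = 54.7800 mm and f = 175.9 mm.
d/2f = 0.15571; arctan(0.15571) ≈ 8.8507°, so α ≈ 17.7013°.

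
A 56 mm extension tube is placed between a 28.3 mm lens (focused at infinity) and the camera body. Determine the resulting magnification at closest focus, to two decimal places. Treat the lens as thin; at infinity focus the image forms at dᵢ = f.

The tube moves the image plane from f to f + e, so dᵢ = 28.3 + 56 = 84.3 mm. Focus is achieved when 1/f = 1/dₒ + 1/dᵢ, giving dₒ = 1/(1/f − 1/(f+e)).
Magnification m = dᵢ/dₒ = (f+e)·(1/f − 1/(f+e)) = e/f = 56/28.3 ≈ 1.9788.

1.98×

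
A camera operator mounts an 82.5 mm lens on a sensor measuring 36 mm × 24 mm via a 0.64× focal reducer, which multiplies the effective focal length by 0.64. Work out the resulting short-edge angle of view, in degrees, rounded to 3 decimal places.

25.609°

Effective focal length f = 82.5 × 0.64 = 52.8 mm.
α = 2·arctan(24 / (2 × 52.8)) = 2·arctan(0.22727) ≈ 25.6085°.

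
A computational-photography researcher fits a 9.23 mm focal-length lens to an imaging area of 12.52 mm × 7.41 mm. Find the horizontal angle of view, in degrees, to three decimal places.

68.292°

Angle of view α = 2·arctan(w/2f) with w = 12.52 mm and f = 9.23 mm.
w/2f = 0.67822; arctan(0.67822) ≈ 34.1460°, so α ≈ 68.2921°.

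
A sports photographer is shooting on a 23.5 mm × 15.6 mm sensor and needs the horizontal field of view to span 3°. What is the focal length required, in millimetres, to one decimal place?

From α = 2·arctan(w/2f) we get f = w / (2·tan(α/2)).
With w = 23.5 mm and α/2 = 1.5°, tan(α/2) ≈ 0.02619, so f ≈ 23.5 / 0.05237 ≈ 448.7144 mm.

448.7 mm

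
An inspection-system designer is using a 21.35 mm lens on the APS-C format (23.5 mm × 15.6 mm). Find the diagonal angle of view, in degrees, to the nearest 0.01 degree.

66.90°

Sensor diagonal = √(23.5² + 15.6²) = √795.6100 ≈ 28.2066 mm.
Angle of view α = 2·arctan(d/2f) with d = 28.2066 mm and f = 21.35 mm.
d/2f = 0.66058; arctan(0.66058) ≈ 33.4478°, so α ≈ 66.8955°.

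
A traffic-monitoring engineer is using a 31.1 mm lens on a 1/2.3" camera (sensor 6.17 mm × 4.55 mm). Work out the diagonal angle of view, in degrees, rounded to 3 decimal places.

14.053°

Sensor diagonal = √(6.17² + 4.55²) = √58.7714 ≈ 7.6663 mm.
Angle of view α = 2·arctan(d/2f) with d = 7.6663 mm and f = 31.1 mm.
d/2f = 0.12325; arctan(0.12325) ≈ 7.0264°, so α ≈ 14.0527°.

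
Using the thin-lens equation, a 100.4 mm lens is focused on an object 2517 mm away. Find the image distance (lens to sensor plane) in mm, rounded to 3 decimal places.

104.571 mm

1/dᵢ = 1/f − 1/dₒ = 1/100.4 − 1/2517 = 0.0095629 mm⁻¹.
dᵢ = 1/0.0095629 ≈ 104.5712 mm.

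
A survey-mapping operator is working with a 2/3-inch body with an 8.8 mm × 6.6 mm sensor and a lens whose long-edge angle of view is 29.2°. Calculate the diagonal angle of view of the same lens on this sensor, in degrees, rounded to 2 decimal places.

36.07°

From the long-edge AOV: f = 8.8 / (2·tan(14.6°)) = 8.8 / 0.52096 ≈ 16.8919 mm.
Sensor diagonal = √(8.8² + 6.6²) = √121.0000 ≈ 11.0000 mm.
Diagonal AOV = 2·arctan(11.0000 / (2 × 16.8919)) = 2·arctan(0.32560) ≈ 36.0706°.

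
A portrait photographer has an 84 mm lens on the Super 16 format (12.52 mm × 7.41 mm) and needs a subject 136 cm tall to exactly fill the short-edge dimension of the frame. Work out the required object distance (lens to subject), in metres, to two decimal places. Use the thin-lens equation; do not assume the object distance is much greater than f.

15.50 m

W: 136 cm = 1360 mm.
Magnification m = h/W = dᵢ/dₒ; combined with 1/f = 1/dₒ + 1/dᵢ this gives dₒ = f·(1 + W/h).
dₒ = 84 mm × (1 + 1360/7.41) = 84 × 184.5358 ≈ 15501.004 mm = 15.501 m.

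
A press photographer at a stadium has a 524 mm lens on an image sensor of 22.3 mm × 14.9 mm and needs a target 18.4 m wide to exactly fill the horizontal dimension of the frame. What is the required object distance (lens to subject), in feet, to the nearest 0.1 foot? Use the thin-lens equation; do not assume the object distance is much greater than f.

W: 18.4 m = 18400 mm.
Magnification m = w/W = dᵢ/dₒ; combined with 1/f = 1/dₒ + 1/dᵢ this gives dₒ = f·(1 + W/w).
dₒ = 524 mm × (1 + 18400/22.3) = 524 × 826.1121 ≈ 432882.744 mm = 432882.744/304.8 ft = 1420.22 ft.

1420.2 ft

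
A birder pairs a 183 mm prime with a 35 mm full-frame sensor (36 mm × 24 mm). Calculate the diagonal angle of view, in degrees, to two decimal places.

13.48°

Sensor diagonal = √(36² + 24²) = √1872.0000 ≈ 43.2666 mm.
Angle of view α = 2·arctan(d/2f) with d = 43.2666 mm and f = 183 mm.
d/2f = 0.11821; arctan(0.11821) ≈ 6.7419°, so α ≈ 13.4838°.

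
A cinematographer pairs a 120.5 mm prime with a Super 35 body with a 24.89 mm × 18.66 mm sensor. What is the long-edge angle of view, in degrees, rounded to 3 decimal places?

Angle of view α = 2·arctan(w/2f) with w = 24.89 mm and f = 120.5 mm.
w/2f = 0.10328; arctan(0.10328) ≈ 5.8965°, so α ≈ 11.7930°.

11.793°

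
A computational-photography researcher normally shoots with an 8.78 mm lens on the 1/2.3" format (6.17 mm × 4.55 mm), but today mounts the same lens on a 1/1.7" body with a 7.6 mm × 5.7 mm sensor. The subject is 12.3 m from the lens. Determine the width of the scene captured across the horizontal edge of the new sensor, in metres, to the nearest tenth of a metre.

10.6 m

The focal length stays 8.78 mm; the relevant sensor dimension is now w = 7.6 mm. Object distance dₒ = 12.3 m = 12300 mm.
Thin-lens field width W = w·(dₒ − f)/f = 7.6 × (12300 − 8.78)/8.78 ≈ 10639.325 mm = 10.6393 m.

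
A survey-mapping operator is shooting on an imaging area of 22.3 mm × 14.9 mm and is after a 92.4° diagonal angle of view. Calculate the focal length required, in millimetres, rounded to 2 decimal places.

12.86 mm

Sensor diagonal = √(22.3² + 14.9²) = √719.3000 ≈ 26.8198 mm.
From α = 2·arctan(d/2f) we get f = d / (2·tan(α/2)).
With d = 26.8198 mm and α/2 = 46.2°, tan(α/2) ≈ 1.04279, so f ≈ 26.8198 / 2.08558 ≈ 12.8596 mm.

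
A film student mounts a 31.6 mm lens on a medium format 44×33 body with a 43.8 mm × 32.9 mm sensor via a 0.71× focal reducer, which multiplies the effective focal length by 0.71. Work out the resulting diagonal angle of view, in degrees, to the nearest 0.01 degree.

Effective focal length f = 31.6 × 0.71 = 22.436 mm.
Sensor diagonal = √(43.8² + 32.9²) = √3000.8500 ≈ 54.7800 mm.
α = 2·arctan(54.780 / (2 × 22.436)) = 2·arctan(1.22081) ≈ 101.3561°.

101.36°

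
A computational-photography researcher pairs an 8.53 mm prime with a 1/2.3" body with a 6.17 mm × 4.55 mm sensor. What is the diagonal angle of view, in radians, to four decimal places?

0.8447 rad

Sensor diagonal = √(6.17² + 4.55²) = √58.7714 ≈ 7.6663 mm.
Angle of view α = 2·arctan(d/2f) with d = 7.6663 mm and f = 8.53 mm.
d/2f = 0.44937; arctan(0.44937) ≈ 0.4223 rad, so α ≈ 0.8447 rad.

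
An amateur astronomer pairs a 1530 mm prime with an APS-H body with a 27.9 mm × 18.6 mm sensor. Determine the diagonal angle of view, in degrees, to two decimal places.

1.26°

Sensor diagonal = √(27.9² + 18.6²) = √1124.3700 ≈ 33.5316 mm.
Angle of view α = 2·arctan(d/2f) with d = 33.5316 mm and f = 1530 mm.
d/2f = 0.01096; arctan(0.01096) ≈ 0.6278°, so α ≈ 1.2556°.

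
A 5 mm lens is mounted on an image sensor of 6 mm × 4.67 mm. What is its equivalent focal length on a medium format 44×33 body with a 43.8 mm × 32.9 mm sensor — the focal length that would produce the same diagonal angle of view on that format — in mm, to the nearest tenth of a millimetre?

36.0 mm

Sensor diagonal = √(6² + 4.67²) = √57.8089 ≈ 7.6032 mm.
Sensor diagonal = √(43.8² + 32.9²) = √3000.8500 ≈ 54.7800 mm.
Equal angle of view means equal diagonal/f ratio, so f₂ = f₁ · (diagonal₂/diagonal₁) = 5 × 54.7800/7.6032.
f₂ = 5 × 7.20485 ≈ 36.024 mm.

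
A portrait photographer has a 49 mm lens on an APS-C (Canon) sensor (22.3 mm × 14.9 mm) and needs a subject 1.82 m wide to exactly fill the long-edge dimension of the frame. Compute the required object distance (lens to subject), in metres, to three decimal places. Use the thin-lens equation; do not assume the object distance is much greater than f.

W: 1.82 m = 1820 mm.
Magnification m = w/W = dᵢ/dₒ; combined with 1/f = 1/dₒ + 1/dᵢ this gives dₒ = f·(1 + W/w).
dₒ = 49 mm × (1 + 1820/22.3) = 49 × 82.6143 ≈ 4048.103 mm = 4.0481 m.

4.048 m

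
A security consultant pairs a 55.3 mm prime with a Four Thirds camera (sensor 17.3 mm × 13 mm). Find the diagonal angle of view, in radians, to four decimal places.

0.3864 rad

Sensor diagonal = √(17.3² + 13²) = √468.2900 ≈ 21.6400 mm.
Angle of view α = 2·arctan(d/2f) with d = 21.6400 mm and f = 55.3 mm.
d/2f = 0.19566; arctan(0.19566) ≈ 0.1932 rad, so α ≈ 0.3864 rad.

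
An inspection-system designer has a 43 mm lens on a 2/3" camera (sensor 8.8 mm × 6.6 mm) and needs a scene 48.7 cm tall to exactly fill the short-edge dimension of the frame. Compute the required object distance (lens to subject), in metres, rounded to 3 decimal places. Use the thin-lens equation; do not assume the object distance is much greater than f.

W: 48.7 cm = 487 mm.
Magnification m = h/W = dᵢ/dₒ; combined with 1/f = 1/dₒ + 1/dᵢ this gives dₒ = f·(1 + W/h).
dₒ = 43 mm × (1 + 487/6.6) = 43 × 74.7879 ≈ 3215.879 mm = 3.21588 m.

3.216 m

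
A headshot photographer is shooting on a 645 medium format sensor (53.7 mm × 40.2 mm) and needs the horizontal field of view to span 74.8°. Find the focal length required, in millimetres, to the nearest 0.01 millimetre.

From α = 2·arctan(w/2f) we get f = w / (2·tan(α/2)).
With w = 53.7 mm and α/2 = 37.4°, tan(α/2) ≈ 0.76456, so f ≈ 53.7 / 1.52912 ≈ 35.1183 mm.

35.12 mm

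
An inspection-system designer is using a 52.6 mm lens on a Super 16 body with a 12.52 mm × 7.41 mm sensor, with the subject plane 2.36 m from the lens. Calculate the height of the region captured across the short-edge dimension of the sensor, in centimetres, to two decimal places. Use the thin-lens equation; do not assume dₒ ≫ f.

32.51 cm

dₒ: 2.36 m = 2360 mm.
Similar triangles through the lens centre give W/dₒ = h/dᵢ; with 1/f = 1/dₒ + 1/dᵢ this gives W = h·(dₒ − f)/f.
W = 7.41 mm × (2360 − 52.6) / 52.6 = 7.41 × 43.8669 ≈ 325.054 mm = 32.5054 cm.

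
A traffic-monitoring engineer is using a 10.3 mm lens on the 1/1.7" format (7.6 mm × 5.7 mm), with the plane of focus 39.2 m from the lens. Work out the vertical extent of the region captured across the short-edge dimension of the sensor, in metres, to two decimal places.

dₒ: 39.2 m = 39200 mm.
Similar triangles through the lens centre give W/dₒ = h/dᵢ; with 1/f = 1/dₒ + 1/dᵢ this gives W = h·(dₒ − f)/f.
W = 5.7 mm × (39200 − 10.3) / 10.3 = 5.7 × 3804.8252 ≈ 21687.504 mm = 21.6875 m.

21.69 m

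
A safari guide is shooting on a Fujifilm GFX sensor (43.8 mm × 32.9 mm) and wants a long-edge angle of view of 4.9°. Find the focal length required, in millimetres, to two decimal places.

511.84 mm

From α = 2·arctan(w/2f) we get f = w / (2·tan(α/2)).
With w = 43.8 mm and α/2 = 2.45°, tan(α/2) ≈ 0.04279, so f ≈ 43.8 / 0.08557 ≈ 511.8419 mm.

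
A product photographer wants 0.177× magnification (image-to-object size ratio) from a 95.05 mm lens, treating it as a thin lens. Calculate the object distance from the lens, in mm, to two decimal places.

632.06 mm

With m = dᵢ/dₒ and 1/f = 1/dₒ + 1/dᵢ, substituting dᵢ = m·dₒ gives 1/f = (1 + 1/m)/dₒ, hence dₒ = f·(1 + 1/m).
dₒ = 95.05 × (1 + 1/0.177) = 95.05 × 6.64972 ≈ 632.056 mm.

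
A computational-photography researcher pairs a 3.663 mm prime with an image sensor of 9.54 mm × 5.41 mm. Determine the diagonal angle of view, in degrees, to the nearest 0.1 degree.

Sensor diagonal = √(9.54² + 5.41²) = √120.2797 ≈ 10.9672 mm.
Angle of view α = 2·arctan(d/2f) with d = 10.9672 mm and f = 3.663 mm.
d/2f = 1.49703; arctan(1.49703) ≈ 56.2574°, so α ≈ 112.5148°.

112.5°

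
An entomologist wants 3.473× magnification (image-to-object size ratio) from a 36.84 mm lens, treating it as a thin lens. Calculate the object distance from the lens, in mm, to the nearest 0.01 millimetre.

47.45 mm

With m = dᵢ/dₒ and 1/f = 1/dₒ + 1/dᵢ, substituting dᵢ = m·dₒ gives 1/f = (1 + 1/m)/dₒ, hence dₒ = f·(1 + 1/m).
dₒ = 36.84 × (1 + 1/3.473) = 36.84 × 1.28794 ≈ 47.448 mm.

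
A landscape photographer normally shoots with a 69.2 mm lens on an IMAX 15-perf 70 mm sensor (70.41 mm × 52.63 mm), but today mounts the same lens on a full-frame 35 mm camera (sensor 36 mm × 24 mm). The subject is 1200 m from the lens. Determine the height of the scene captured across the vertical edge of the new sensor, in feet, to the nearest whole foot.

The focal length stays 69.2 mm; the relevant sensor dimension is now h = 24 mm. Object distance dₒ = 1200 m = 1.2e+06 mm.
Thin-lens field height W = h·(dₒ − f)/f = 24 × (1.2e+06 − 69.2)/69.2 ≈ 416160.971 mm = 416160.971/304.8 ft = 1365.36 ft.

1365 ft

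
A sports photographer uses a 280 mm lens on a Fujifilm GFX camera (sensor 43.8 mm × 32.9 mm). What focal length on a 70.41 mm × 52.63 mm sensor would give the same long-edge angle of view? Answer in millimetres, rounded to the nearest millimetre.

Equal angle of view means equal width/f ratio, so f₂ = f₁ · (width₂/width₁) = 280 × 70.41/43.8.
f₂ = 280 × 1.60753 ≈ 450.110 mm.

450 mm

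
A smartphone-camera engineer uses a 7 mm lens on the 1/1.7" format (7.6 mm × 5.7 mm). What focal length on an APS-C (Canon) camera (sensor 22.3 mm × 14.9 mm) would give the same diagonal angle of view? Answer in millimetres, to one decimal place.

Sensor diagonal = √(7.6² + 5.7²) = √90.2500 ≈ 9.5000 mm.
Sensor diagonal = √(22.3² + 14.9²) = √719.3000 ≈ 26.8198 mm.
Equal angle of view means equal diagonal/f ratio, so f₂ = f₁ · (diagonal₂/diagonal₁) = 7 × 26.8198/9.5000.
f₂ = 7 × 2.82313 ≈ 19.762 mm.

19.8 mm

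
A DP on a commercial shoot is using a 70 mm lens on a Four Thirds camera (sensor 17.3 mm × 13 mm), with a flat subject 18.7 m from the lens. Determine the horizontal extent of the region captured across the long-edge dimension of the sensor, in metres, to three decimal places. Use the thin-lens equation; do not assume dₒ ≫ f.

4.604 m

dₒ: 18.7 m = 18700 mm.
Similar triangles through the lens centre give W/dₒ = w/dᵢ; with 1/f = 1/dₒ + 1/dᵢ this gives W = w·(dₒ − f)/f.
W = 17.3 mm × (18700 − 70) / 70 = 17.3 × 266.1429 ≈ 4604.271 mm = 4.60427 m.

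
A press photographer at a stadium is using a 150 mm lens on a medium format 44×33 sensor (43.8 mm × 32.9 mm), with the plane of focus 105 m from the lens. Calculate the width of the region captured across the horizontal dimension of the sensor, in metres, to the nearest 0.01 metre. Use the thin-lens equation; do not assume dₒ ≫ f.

dₒ: 105 m = 105000 mm.
Similar triangles through the lens centre give W/dₒ = w/dᵢ; with 1/f = 1/dₒ + 1/dᵢ this gives W = w·(dₒ − f)/f.
W = 43.8 mm × (105000 − 150) / 150 = 43.8 × 699.0000 ≈ 30616.200 mm = 30.6162 m.

30.62 m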